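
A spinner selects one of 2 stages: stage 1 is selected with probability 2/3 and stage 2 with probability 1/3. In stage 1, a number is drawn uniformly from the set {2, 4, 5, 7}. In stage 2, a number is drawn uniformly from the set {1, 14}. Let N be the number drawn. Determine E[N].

E[N | stage 1] = (2+4+5+7)/4 = 9/2.
E[N | stage 2] = (1+14)/2 = 15/2.
By the law of total expectation,
E[N] = (2/3)·(9/2) + (1/3)·(15/2) = 11/2.

11/2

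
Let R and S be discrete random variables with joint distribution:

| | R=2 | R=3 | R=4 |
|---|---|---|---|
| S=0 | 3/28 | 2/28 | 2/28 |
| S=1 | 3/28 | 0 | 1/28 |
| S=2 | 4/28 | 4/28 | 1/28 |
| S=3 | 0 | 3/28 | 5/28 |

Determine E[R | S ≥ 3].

P(S ≥ 3) = 2/7.
Σ R·P over the event = 3·(3/28) + 4·(5/28) = 29/28.
E[R | S ≥ 3] = (29/28) / (2/7) = 29/8.

29/8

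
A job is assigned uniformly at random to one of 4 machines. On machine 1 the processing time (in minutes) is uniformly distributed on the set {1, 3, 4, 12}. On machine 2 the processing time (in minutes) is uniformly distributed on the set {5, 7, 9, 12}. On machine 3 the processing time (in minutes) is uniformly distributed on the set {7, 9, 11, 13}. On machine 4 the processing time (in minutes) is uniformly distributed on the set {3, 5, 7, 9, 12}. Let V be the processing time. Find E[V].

609/80

E[V | machine 1] = (1+3+4+12)/4 = 5.
E[V | machine 2] = (5+7+9+12)/4 = 33/4.
E[V | machine 3] = (7+9+11+13)/4 = 10.
E[V | machine 4] = (3+5+7+9+12)/5 = 36/5.
By the law of total expectation,
E[V] = (1/4)·(5) + (1/4)·(33/4) + (1/4)·(10) + (1/4)·(36/5) = 609/80.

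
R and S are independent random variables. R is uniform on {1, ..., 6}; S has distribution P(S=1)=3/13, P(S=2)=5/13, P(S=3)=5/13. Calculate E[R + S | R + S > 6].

P(R + S > 6) = 14/39.
Summing (R+S)·P(x,y) over outcomes with R + S > 6 gives 36/13.
E[R + S | R + S > 6] = (36/13) / (14/39) = 54/7.

54/7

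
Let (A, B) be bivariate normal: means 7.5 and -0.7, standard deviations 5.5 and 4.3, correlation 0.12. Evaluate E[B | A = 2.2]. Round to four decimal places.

-1.1972

The regression of B on A has slope ρ·σ_B/σ_A and passes through (μ_A, μ_B).
E[B | A=2.2] = -0.7 + (0.12)·(4.3/5.5)·(2.2 − (7.5)) = -0.7 + (0.093818)·(-5.3) = -1.1972.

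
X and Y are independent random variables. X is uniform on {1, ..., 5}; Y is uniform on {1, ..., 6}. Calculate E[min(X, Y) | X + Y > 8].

25/6

Outcomes with X + Y > 8: (3,6), (4,5), (4,6), (5,4), (5,5), (5,6), each with probability 1/30.
E[min(X, Y) | X + Y > 8] = (3 + 4 + 4 + 4 + 5 + 5) / 6 = 25/6.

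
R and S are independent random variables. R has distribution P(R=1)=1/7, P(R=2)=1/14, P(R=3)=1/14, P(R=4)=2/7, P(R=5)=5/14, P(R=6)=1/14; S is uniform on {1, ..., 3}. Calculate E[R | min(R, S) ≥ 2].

13/3

P(min(R, S) ≥ 2) = 4/7.
Summing R·P(x,y) over outcomes with min(R, S) ≥ 2 gives 52/21.
E[R | min(R, S) ≥ 2] = (52/21) / (4/7) = 13/3.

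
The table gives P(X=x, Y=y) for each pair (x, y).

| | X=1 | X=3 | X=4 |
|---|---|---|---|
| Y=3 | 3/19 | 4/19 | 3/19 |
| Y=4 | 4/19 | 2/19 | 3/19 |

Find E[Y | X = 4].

7/2

P(X = 4) = 6/19.
Σ Y·P over the event = 3·(3/19) + 4·(3/19) = 21/19.
E[Y | X = 4] = (21/19) / (6/19) = 7/2.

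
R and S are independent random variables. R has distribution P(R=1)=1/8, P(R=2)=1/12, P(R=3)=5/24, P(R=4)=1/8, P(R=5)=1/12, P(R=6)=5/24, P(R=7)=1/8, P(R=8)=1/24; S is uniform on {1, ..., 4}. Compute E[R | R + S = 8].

P(R + S = 8) = 13/96.
Summing R·P(x,y) over outcomes with R + S = 8 gives 73/96.
E[R | R + S = 8] = (73/96) / (13/96) = 73/13.

73/13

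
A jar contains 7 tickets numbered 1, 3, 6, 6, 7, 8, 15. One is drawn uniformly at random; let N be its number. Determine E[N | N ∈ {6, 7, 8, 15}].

42/5

P(N ∈ {6, 7, 8, 15}) = 5/7.
Σ over the event: 6·2/7 + 7·1/7 + 8·1/7 + 15·1/7 = 6.
E[N | N ∈ {6, 7, 8, 15}] = (6) / (5/7) = 42/5.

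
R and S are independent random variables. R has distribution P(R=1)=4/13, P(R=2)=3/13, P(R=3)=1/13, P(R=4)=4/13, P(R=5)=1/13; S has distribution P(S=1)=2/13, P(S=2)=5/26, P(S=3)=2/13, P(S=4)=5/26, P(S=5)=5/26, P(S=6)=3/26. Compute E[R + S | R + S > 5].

P(R + S > 5) = 101/169.
Summing (R+S)·P(x,y) over outcomes with R + S > 5 gives 58/13.
E[R + S | R + S > 5] = (58/13) / (101/169) = 754/101.

754/101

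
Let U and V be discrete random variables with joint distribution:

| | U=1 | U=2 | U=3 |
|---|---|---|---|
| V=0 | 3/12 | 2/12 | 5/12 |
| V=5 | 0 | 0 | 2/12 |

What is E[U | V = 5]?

3

P(V = 5) = 1/6.
Σ U·P over the event = 3·(2/12) = 1/2.
E[U | V = 5] = (1/2) / (1/6) = 3.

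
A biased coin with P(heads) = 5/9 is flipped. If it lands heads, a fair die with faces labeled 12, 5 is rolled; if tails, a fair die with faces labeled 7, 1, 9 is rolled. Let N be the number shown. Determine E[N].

391/54

E[N | heads] = (12+5)/2 = 17/2.
E[N | tails] = (7+1+9)/3 = 17/3.
E[N] = (5/9)·(17/2) + (4/9)·(17/3) = 391/54.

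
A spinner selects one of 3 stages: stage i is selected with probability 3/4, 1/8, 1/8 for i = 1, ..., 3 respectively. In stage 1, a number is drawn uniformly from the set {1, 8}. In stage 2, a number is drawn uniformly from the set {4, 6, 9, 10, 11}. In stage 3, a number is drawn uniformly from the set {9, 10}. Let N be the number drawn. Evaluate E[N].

89/16

E[N | stage 1] = (1+8)/2 = 9/2.
E[N | stage 2] = (4+6+9+10+11)/5 = 8.
E[N | stage 3] = (9+10)/2 = 19/2.
By the law of total expectation,
E[N] = (3/4)·(9/2) + (1/8)·(8) + (1/8)·(19/2) = 89/16.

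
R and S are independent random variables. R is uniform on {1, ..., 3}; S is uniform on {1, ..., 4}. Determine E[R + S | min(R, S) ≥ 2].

11/2

P(min(R, S) ≥ 2) = 1/2.
Summing (R+S)·P(x,y) over outcomes with min(R, S) ≥ 2 gives 11/4.
E[R + S | min(R, S) ≥ 2] = (11/4) / (1/2) = 11/2.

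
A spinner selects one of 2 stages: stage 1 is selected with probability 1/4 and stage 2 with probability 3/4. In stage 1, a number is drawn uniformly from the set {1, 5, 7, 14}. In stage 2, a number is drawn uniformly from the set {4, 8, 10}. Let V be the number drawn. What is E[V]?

E[V | stage 1] = (1+5+7+14)/4 = 27/4.
E[V | stage 2] = (4+8+10)/3 = 22/3.
E[V] = (1/4)·(27/4) + (3/4)·(22/3) = 115/16.

115/16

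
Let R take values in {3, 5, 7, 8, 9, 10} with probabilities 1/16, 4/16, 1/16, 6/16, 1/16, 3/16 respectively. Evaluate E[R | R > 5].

94/11

P(R > 5) = 11/16.
Σ over the event: 7·1/16 + 8·3/8 + 9·1/16 + 10·3/16 = 47/8.
E[R | R > 5] = (47/8) / (11/16) = 94/11.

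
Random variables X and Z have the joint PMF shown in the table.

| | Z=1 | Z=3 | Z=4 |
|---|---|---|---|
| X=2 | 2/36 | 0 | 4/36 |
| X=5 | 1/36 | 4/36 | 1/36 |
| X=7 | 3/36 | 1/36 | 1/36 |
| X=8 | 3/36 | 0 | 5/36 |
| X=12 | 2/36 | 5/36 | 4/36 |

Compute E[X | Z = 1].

78/11

P(Z = 1) = 11/36.
Σ X·P over the event = 2·(2/36) + 5·(1/36) + 7·(3/36) + 8·(3/36) + 12·(2/36) = 13/6.
E[X | Z = 1] = (13/6) / (11/36) = 78/11.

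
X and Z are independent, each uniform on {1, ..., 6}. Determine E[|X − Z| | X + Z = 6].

12/5

Outcomes with X + Z = 6: (1,5), (2,4), (3,3), (4,2), (5,1), each with probability 1/36.
E[|X − Z| | X + Z = 6] = (4 + 2 + 0 + 2 + 4) / 5 = 12/5.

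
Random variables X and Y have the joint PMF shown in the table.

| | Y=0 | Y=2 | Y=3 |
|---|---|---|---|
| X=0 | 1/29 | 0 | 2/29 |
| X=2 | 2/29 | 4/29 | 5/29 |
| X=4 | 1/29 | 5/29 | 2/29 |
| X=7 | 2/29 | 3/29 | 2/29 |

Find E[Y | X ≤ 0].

P(X ≤ 0) = 3/29.
Σ Y·P over the event = 0·(1/29) + 3·(2/29) = 6/29.
E[Y | X ≤ 0] = (6/29) / (3/29) = 2.

2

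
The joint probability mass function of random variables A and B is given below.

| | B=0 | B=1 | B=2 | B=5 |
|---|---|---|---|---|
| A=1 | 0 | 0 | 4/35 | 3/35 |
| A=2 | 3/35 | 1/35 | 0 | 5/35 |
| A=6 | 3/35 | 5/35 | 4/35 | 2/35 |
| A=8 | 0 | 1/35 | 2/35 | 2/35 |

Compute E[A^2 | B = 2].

138/5

P(B = 2) = 2/7.
Σ A^2·P over the event = 1·(4/35) + 36·(4/35) + 64·(2/35) = 276/35.
E[A^2 | B = 2] = (276/35) / (2/7) = 138/5.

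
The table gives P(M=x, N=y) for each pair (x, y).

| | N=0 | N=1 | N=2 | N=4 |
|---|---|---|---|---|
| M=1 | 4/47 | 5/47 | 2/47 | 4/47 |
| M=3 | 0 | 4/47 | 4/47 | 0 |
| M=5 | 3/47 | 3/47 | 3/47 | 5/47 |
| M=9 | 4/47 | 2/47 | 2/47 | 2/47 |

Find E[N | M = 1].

P(M = 1) = 15/47.
Summing N·P(M=x,N=y) over the conditioning event gives 25/47.
E[N | M = 1] = (25/47) / (15/47) = 5/3.

5/3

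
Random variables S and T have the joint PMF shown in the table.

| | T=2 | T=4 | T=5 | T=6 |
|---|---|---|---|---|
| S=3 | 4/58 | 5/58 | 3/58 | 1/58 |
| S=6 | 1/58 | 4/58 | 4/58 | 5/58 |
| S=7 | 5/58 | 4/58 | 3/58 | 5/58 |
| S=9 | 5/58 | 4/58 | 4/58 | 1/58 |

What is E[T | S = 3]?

P(S = 3) = 13/58.
Summing T·P(S=x,T=y) over the conditioning event gives 49/58.
E[T | S = 3] = (49/58) / (13/58) = 49/13.

49/13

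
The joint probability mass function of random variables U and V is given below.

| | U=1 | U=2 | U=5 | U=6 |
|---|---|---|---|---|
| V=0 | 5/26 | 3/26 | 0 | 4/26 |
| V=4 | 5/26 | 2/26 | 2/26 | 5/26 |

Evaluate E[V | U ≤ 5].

P(U ≤ 5) = 17/26.
Σ V·P over the event = 0·(5/26) + 4·(5/26) + 0·(3/26) + 4·(2/26) + 4·(2/26) = 18/13.
E[V | U ≤ 5] = (18/13) / (17/26) = 36/17.

36/17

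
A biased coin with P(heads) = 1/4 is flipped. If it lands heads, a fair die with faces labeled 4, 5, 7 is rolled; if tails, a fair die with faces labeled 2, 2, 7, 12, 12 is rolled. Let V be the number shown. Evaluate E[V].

79/12

E[V | heads] = (4+5+7)/3 = 16/3.
E[V | tails] = (2+2+7+12+12)/5 = 7.
E[V] = (1/4)·(16/3) + (3/4)·(7) = 79/12.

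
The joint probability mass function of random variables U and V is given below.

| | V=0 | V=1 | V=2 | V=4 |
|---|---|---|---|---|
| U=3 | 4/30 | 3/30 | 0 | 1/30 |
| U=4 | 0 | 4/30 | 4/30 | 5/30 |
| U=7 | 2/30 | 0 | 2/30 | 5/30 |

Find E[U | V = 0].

P(V = 0) = 1/5.
Σ U·P over the event = 3·(4/30) + 7·(2/30) = 13/15.
E[U | V = 0] = (13/15) / (1/5) = 13/3.

13/3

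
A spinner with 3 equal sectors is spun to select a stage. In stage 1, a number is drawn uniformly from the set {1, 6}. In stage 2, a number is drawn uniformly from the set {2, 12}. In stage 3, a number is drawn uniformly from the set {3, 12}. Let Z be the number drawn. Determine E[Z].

E[Z | stage 1] = (1+6)/2 = 7/2.
E[Z | stage 2] = (2+12)/2 = 7.
E[Z | stage 3] = (3+12)/2 = 15/2.
By the law of total expectation,
E[Z] = (1/3)·(7/2) + (1/3)·(7) + (1/3)·(15/2) = 6.

6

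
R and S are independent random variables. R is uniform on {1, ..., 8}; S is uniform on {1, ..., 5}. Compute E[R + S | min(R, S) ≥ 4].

P(min(R, S) ≥ 4) = 1/4.
Summing (R+S)·P(x,y) over outcomes with min(R, S) ≥ 4 gives 21/8.
E[R + S | min(R, S) ≥ 4] = (21/8) / (1/4) = 21/2.

21/2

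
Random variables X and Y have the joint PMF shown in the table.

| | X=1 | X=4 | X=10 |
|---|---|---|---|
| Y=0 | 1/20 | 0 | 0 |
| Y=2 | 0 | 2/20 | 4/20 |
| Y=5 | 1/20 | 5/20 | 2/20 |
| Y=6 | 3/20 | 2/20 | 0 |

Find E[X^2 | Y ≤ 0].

1

P(Y ≤ 0) = 1/20.
Σ X^2·P over the event = 1·(1/20) = 1/20.
E[X^2 | Y ≤ 0] = (1/20) / (1/20) = 1.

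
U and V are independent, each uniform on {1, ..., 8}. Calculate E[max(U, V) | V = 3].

P(V = 3) = 1/8.
Summing max(U,V)·P(x,y) over outcomes with V = 3 gives 39/64.
E[max(U, V) | V = 3] = (39/64) / (1/8) = 39/8.

39/8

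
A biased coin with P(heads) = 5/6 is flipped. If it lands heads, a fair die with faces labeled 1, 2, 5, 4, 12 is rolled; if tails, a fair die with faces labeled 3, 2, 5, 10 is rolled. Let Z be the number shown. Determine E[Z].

E[Z | heads] = (1+2+5+4+12)/5 = 24/5.
E[Z | tails] = (3+2+5+10)/4 = 5.
E[Z] = (5/6)·(24/5) + (1/6)·(5) = 29/6.

29/6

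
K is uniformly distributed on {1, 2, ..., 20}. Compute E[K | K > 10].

31/2

Given K > 10, K is equally likely to be any of {11, 12, 13, 14, 15, 16, 17, 18, 19, 20}.
E[K | K > 10] = (11 + 12 + 13 + 14 + 15 + 16 + 17 + 18 + 19 + 20) / 10 = 31/2.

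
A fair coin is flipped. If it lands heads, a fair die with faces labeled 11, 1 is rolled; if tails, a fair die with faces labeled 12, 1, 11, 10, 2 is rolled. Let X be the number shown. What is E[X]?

33/5

E[X | heads] = (11+1)/2 = 6.
E[X | tails] = (12+1+11+10+2)/5 = 36/5.
E[X] = (1/2)·(6) + (1/2)·(36/5) = 33/5.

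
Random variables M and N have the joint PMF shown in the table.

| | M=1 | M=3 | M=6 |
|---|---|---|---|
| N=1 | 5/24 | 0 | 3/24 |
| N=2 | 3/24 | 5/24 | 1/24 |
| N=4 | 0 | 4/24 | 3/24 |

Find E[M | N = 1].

23/8

P(N = 1) = 1/3.
Σ M·P over the event = 1·(5/24) + 6·(3/24) = 23/24.
E[M | N = 1] = (23/24) / (1/3) = 23/8.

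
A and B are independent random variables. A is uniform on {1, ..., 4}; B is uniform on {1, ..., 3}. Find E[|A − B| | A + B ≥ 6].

1

Outcomes with A + B ≥ 6: (3,3), (4,2), (4,3), each with probability 1/12.
E[|A − B| | A + B ≥ 6] = (0 + 2 + 1) / 3 = 1.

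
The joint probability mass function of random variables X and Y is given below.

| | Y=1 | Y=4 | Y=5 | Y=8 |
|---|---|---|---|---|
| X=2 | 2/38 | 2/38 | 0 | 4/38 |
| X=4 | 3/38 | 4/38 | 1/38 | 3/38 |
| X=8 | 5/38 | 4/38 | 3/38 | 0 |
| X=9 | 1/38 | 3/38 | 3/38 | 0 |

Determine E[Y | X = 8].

3

P(X = 8) = 6/19.
Σ Y·P over the event = 1·(5/38) + 4·(4/38) + 5·(3/38) = 18/19.
E[Y | X = 8] = (18/19) / (6/19) = 3.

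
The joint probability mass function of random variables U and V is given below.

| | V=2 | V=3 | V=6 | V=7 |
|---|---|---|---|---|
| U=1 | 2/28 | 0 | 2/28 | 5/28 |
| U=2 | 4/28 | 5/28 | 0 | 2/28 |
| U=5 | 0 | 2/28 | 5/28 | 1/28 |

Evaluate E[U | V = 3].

20/7

P(V = 3) = 1/4.
Σ U·P over the event = 2·(5/28) + 5·(2/28) = 5/7.
E[U | V = 3] = (5/7) / (1/4) = 20/7.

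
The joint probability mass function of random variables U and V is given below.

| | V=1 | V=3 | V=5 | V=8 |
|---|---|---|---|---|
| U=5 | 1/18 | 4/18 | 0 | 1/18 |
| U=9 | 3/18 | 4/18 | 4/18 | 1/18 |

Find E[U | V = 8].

7

P(V = 8) = 1/9.
Σ U·P over the event = 5·(1/18) + 9·(1/18) = 7/9.
E[U | V = 8] = (7/9) / (1/9) = 7.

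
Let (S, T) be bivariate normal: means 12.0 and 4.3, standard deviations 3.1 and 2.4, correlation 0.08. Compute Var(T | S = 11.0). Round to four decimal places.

The conditional variance in a bivariate normal is σ_T²(1 − ρ²), independent of x.
Var(T | S=11.0) = (2.4)²·(1 − (0.08)²) = 5.76·0.9936 = 5.7231.

5.7231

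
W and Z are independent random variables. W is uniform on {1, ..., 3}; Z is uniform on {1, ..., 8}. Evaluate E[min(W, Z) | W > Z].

4/3

Outcomes with W > Z: (2,1), (3,1), (3,2), each with probability 1/24.
E[min(W, Z) | W > Z] = (1 + 1 + 2) / 3 = 4/3.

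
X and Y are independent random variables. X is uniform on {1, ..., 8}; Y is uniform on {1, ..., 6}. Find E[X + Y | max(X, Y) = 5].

70/9

Outcomes with max(X, Y) = 5: (1,5), (2,5), (3,5), (4,5), (5,1), (5,2), (5,3), (5,4), (5,5), each with probability 1/48.
E[X + Y | max(X, Y) = 5] = (6 + 7 + 8 + 9 + 6 + 7 + 8 + 9 + 10) / 9 = 70/9.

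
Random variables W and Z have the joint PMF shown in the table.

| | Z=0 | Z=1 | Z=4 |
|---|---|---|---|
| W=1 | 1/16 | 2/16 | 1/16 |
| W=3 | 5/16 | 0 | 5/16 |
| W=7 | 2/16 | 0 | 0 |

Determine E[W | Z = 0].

P(Z = 0) = 1/2.
Summing W·P(W=x,Z=y) over the conditioning event gives 15/8.
E[W | Z = 0] = (15/8) / (1/2) = 15/4.

15/4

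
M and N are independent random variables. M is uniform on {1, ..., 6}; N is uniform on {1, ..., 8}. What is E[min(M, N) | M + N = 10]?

Outcomes with M + N = 10: (2,8), (3,7), (4,6), (5,5), (6,4), each with probability 1/48.
E[min(M, N) | M + N = 10] = (2 + 3 + 4 + 5 + 4) / 5 = 18/5.

18/5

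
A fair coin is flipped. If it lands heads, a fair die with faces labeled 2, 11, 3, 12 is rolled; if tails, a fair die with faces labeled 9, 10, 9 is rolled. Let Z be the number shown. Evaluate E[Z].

49/6

E[Z | heads] = (2+11+3+12)/4 = 7.
E[Z | tails] = (9+10+9)/3 = 28/3.
E[Z] = (1/2)·(7) + (1/2)·(28/3) = 49/6.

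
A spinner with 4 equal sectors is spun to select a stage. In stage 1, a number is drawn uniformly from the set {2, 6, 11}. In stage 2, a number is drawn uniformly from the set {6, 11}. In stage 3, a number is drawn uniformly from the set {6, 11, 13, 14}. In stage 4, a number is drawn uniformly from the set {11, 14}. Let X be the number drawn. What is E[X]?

115/12

E[X | stage 1] = (2+6+11)/3 = 19/3.
E[X | stage 2] = (6+11)/2 = 17/2.
E[X | stage 3] = (6+11+13+14)/4 = 11.
E[X | stage 4] = (11+14)/2 = 25/2.
By the law of total expectation,
E[X] = (1/4)·(19/3) + (1/4)·(17/2) + (1/4)·(11) + (1/4)·(25/2) = 115/12.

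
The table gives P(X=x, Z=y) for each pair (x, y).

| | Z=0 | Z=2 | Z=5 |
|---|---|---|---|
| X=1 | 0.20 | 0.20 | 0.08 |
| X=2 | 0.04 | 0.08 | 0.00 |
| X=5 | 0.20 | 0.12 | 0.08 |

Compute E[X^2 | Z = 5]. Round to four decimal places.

P(Z = 5) = 0.16.
Σ X^2·P over the event = 1·(0.08) + 25·(0.08) = 2.08.
E[X^2 | Z = 5] = (2.08) / (0.16) = 13.0000.

13.0000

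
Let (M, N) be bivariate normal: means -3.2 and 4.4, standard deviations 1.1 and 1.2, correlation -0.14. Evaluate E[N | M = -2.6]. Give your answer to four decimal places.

4.3084

The regression of N on M has slope ρ·σ_N/σ_M and passes through (μ_M, μ_N).
E[N | M=-2.6] = 4.4 + (-0.14)·(1.2/1.1)·(-2.6 − (-3.2)) = 4.4 + (-0.15273)·(0.6) = 4.3084.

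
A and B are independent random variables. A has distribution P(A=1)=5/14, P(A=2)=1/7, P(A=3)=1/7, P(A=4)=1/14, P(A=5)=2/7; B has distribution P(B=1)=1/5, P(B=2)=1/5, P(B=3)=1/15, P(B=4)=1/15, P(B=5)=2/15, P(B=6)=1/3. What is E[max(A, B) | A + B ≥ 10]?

P(A + B ≥ 10) = 11/70.
Summing max(A,B)·P(x,y) over outcomes with A + B ≥ 10 gives 19/21.
E[max(A, B) | A + B ≥ 10] = (19/21) / (11/70) = 190/33.

190/33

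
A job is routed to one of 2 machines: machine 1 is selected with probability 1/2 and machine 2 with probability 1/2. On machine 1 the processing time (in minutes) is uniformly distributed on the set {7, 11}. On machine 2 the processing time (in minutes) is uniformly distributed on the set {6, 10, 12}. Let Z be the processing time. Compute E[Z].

E[Z | machine 1] = (7+11)/2 = 9.
E[Z | machine 2] = (6+10+12)/3 = 28/3.
By the law of total expectation,
E[Z] = (1/2)·(9) + (1/2)·(28/3) = 55/6.

55/6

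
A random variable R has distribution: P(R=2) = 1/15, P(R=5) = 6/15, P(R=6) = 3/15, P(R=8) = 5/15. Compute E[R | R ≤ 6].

5

P(R ≤ 6) = 2/3.
Σ over the event: 2·1/15 + 5·2/5 + 6·1/5 = 10/3.
E[R | R ≤ 6] = (10/3) / (2/3) = 5.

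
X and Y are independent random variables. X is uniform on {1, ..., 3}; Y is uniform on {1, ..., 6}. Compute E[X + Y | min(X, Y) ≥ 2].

Outcomes with min(X, Y) ≥ 2: (2,2), (2,3), (2,4), (2,5), (2,6), (3,2), (3,3), (3,4), (3,5), (3,6), each with probability 1/18.
E[X + Y | min(X, Y) ≥ 2] = (4 + 5 + 6 + 7 + 8 + 5 + 6 + 7 + 8 + 9) / 10 = 13/2.

13/2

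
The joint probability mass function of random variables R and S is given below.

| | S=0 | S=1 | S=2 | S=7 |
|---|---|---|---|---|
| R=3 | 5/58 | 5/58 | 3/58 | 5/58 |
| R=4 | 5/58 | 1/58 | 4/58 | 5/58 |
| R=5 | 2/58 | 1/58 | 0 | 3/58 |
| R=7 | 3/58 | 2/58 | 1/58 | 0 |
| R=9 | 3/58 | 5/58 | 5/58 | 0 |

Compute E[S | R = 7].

2/3

P(R = 7) = 3/29.
Σ S·P over the event = 0·(3/58) + 1·(2/58) + 2·(1/58) = 2/29.
E[S | R = 7] = (2/29) / (3/29) = 2/3.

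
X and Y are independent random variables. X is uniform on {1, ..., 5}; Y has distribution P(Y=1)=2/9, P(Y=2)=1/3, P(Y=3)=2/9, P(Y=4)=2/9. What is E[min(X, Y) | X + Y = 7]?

P(X + Y = 7) = 7/45.
Summing min(X,Y)·P(x,y) over outcomes with X + Y = 7 gives 2/5.
E[min(X, Y) | X + Y = 7] = (2/5) / (7/45) = 18/7.

18/7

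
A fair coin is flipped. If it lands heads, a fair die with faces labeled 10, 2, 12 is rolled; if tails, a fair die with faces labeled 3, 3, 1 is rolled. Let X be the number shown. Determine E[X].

E[X | heads] = (10+2+12)/3 = 8.
E[X | tails] = (3+3+1)/3 = 7/3.
By the law of total expectation,
E[X] = (1/2)·(8) + (1/2)·(7/3) = 31/6.

31/6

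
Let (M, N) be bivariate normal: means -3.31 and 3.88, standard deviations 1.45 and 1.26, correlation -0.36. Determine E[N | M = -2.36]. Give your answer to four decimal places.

The regression of N on M has slope ρ·σ_N/σ_M and passes through (μ_M, μ_N).
E[N | M=-2.36] = 3.88 + (-0.36)·(1.26/1.45)·(-2.36 − (-3.31)) = 3.88 + (-0.31283)·(0.95) = 3.5828.

3.5828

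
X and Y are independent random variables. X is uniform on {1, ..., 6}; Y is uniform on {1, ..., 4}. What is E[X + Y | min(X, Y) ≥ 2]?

7

P(min(X, Y) ≥ 2) = 5/8.
Summing (X+Y)·P(x,y) over outcomes with min(X, Y) ≥ 2 gives 35/8.
E[X + Y | min(X, Y) ≥ 2] = (35/8) / (5/8) = 7.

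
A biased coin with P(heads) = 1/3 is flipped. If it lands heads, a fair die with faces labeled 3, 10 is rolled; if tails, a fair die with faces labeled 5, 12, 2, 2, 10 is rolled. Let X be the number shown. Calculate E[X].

E[X | heads] = (3+10)/2 = 13/2.
E[X | tails] = (5+12+2+2+10)/5 = 31/5.
E[X] = (1/3)·(13/2) + (2/3)·(31/5) = 63/10.

63/10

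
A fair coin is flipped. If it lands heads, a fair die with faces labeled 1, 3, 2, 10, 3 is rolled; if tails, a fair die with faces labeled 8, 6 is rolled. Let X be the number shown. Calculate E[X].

E[X | heads] = (1+3+2+10+3)/5 = 19/5.
E[X | tails] = (8+6)/2 = 7.
E[X] = (1/2)·(19/5) + (1/2)·(7) = 27/5.

27/5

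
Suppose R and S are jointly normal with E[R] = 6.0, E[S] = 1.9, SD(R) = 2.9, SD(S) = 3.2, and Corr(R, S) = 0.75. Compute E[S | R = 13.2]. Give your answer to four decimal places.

E[S | R=x] = μ_S + ρ(σ_S/σ_R)(x − μ_R) for jointly normal variables.
E[S | R=13.2] = 1.9 + (0.75)·(3.2/2.9)·(13.2 − (6.0)) = 1.9 + (0.82759)·(7.2) = 7.8586.

7.8586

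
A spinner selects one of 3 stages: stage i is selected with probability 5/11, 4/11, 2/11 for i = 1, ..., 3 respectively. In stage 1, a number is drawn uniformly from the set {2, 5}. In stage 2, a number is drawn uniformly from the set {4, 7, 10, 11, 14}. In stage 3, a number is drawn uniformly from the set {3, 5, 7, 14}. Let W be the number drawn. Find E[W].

344/55

E[W | stage 1] = (2+5)/2 = 7/2.
E[W | stage 2] = (4+7+10+11+14)/5 = 46/5.
E[W | stage 3] = (3+5+7+14)/4 = 29/4.
By the law of total expectation,
E[W] = (5/11)·(7/2) + (4/11)·(46/5) + (2/11)·(29/4) = 344/55.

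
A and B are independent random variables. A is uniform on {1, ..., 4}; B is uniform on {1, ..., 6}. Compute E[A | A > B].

10/3

Outcomes with A > B: (2,1), (3,1), (3,2), (4,1), (4,2), (4,3), each with probability 1/24.
E[A | A > B] = (2 + 3 + 3 + 4 + 4 + 4) / 6 = 10/3.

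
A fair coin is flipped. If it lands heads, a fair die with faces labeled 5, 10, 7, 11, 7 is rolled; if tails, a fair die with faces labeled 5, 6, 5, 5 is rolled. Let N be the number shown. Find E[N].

53/8

E[N | heads] = (5+10+7+11+7)/5 = 8.
E[N | tails] = (5+6+5+5)/4 = 21/4.
By the law of total expectation,
E[N] = (1/2)·(8) + (1/2)·(21/4) = 53/8.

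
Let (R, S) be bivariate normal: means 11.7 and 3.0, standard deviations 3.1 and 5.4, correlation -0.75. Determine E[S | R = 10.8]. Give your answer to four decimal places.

4.1758

E[S | R=x] = μ_S + ρ(σ_S/σ_R)(x − μ_R) for jointly normal variables.
E[S | R=10.8] = 3.0 + (-0.75)·(5.4/3.1)·(10.8 − (11.7)) = 3.0 + (-1.30645)·(-0.9) = 4.1758.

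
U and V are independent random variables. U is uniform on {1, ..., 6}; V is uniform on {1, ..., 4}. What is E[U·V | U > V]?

P(U > V) = 7/12.
Summing UV·P(x,y) over outcomes with U > V gives 145/24.
E[U·V | U > V] = (145/24) / (7/12) = 145/14.

145/14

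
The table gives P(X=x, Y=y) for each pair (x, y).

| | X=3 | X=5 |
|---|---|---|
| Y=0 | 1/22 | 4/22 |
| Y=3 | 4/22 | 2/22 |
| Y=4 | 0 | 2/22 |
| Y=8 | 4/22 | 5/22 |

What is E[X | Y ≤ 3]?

P(Y ≤ 3) = 1/2.
Σ X·P over the event = 3·(1/22) + 3·(4/22) + 5·(4/22) + 5·(2/22) = 45/22.
E[X | Y ≤ 3] = (45/22) / (1/2) = 45/11.

45/11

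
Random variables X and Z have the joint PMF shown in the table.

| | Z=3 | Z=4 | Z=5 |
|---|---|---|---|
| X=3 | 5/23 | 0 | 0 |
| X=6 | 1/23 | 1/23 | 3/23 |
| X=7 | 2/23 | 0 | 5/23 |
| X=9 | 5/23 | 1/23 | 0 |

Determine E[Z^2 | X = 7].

P(X = 7) = 7/23.
Summing Z^2·P(X=x,Z=y) over the conditioning event gives 143/23.
E[Z^2 | X = 7] = (143/23) / (7/23) = 143/7.

143/7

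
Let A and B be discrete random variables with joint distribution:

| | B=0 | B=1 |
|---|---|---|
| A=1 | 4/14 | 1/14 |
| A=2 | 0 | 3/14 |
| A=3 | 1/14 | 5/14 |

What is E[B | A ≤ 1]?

1/5

P(A ≤ 1) = 5/14.
Σ B·P over the event = 0·(4/14) + 1·(1/14) = 1/14.
E[B | A ≤ 1] = (1/14) / (5/14) = 1/5.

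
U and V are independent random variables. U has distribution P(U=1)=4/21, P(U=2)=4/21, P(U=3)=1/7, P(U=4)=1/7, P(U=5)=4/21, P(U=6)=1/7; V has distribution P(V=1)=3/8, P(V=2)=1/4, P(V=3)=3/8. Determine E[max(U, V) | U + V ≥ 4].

P(U + V ≥ 4) = 17/21.
Summing max(U,V)·P(x,y) over outcomes with U + V ≥ 4 gives 10/3.
E[max(U, V) | U + V ≥ 4] = (10/3) / (17/21) = 70/17.

70/17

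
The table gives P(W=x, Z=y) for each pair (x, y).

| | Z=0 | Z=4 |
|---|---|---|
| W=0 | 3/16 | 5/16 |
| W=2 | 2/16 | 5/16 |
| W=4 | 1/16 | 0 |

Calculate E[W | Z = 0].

4/3

P(Z = 0) = 3/8.
Σ W·P over the event = 0·(3/16) + 2·(2/16) + 4·(1/16) = 1/2.
E[W | Z = 0] = (1/2) / (3/8) = 4/3.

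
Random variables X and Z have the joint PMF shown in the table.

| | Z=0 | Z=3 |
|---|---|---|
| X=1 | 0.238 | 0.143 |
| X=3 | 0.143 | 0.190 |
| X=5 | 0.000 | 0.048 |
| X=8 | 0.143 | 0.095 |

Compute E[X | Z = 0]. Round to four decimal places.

3.4561

P(Z = 0) = 0.524.
Summing X·P(X=x,Z=y) over the conditioning event gives 1.811.
E[X | Z = 0] = (1.811) / (0.524) = 3.4561.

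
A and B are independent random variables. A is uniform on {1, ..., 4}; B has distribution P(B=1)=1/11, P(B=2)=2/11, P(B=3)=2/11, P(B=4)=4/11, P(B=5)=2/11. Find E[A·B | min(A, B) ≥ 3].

14

P(min(A, B) ≥ 3) = 4/11.
Summing AB·P(x,y) over outcomes with min(A, B) ≥ 3 gives 56/11.
E[A·B | min(A, B) ≥ 3] = (56/11) / (4/11) = 14.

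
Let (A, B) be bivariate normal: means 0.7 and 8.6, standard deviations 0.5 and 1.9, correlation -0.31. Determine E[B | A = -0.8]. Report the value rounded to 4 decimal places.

10.3670

E[B | A=x] = μ_B + ρ(σ_B/σ_A)(x − μ_A) for jointly normal variables.
E[B | A=-0.8] = 8.6 + (-0.31)·(1.9/0.5)·(-0.8 − (0.7)) = 8.6 + (-1.178)·(-1.5) = 10.3670.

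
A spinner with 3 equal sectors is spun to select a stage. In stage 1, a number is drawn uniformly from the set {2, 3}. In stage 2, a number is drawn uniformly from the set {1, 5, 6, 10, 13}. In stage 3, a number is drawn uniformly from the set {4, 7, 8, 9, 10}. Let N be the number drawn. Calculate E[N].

57/10

E[N | stage 1] = (2+3)/2 = 5/2.
E[N | stage 2] = (1+5+6+10+13)/5 = 7.
E[N | stage 3] = (4+7+8+9+10)/5 = 38/5.
E[N] = (1/3)·(5/2) + (1/3)·(7) + (1/3)·(38/5) = 57/10.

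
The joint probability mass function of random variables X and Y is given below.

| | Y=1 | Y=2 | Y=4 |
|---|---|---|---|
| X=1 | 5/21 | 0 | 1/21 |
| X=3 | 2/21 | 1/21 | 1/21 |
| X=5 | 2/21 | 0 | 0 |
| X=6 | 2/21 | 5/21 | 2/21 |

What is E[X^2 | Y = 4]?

41/2

P(Y = 4) = 4/21.
Σ X^2·P over the event = 1·(1/21) + 9·(1/21) + 36·(2/21) = 82/21.
E[X^2 | Y = 4] = (82/21) / (4/21) = 41/2.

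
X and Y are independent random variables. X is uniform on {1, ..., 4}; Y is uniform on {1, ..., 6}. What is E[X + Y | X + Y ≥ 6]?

52/7

P(X + Y ≥ 6) = 7/12.
Summing (X+Y)·P(x,y) over outcomes with X + Y ≥ 6 gives 13/3.
E[X + Y | X + Y ≥ 6] = (13/3) / (7/12) = 52/7.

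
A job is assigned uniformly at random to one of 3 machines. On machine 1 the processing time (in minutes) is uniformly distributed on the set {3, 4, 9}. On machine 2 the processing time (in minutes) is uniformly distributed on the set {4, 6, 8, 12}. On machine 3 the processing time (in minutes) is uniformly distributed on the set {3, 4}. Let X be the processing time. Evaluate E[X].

E[X | machine 1] = (3+4+9)/3 = 16/3.
E[X | machine 2] = (4+6+8+12)/4 = 15/2.
E[X | machine 3] = (3+4)/2 = 7/2.
E[X] = (1/3)·(16/3) + (1/3)·(15/2) + (1/3)·(7/2) = 49/9.

49/9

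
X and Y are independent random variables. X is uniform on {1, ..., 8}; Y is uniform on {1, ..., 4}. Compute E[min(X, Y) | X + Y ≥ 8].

P(X + Y ≥ 8) = 7/16.
Summing min(X,Y)·P(x,y) over outcomes with X + Y ≥ 8 gives 5/4.
E[min(X, Y) | X + Y ≥ 8] = (5/4) / (7/16) = 20/7.

20/7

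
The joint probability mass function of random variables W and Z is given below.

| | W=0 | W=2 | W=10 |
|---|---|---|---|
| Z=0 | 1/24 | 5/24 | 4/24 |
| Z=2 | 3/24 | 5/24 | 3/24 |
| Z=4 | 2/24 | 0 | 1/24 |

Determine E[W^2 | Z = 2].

320/11

P(Z = 2) = 11/24.
Σ W^2·P over the event = 0·(3/24) + 4·(5/24) + 100·(3/24) = 40/3.
E[W^2 | Z = 2] = (40/3) / (11/24) = 320/11.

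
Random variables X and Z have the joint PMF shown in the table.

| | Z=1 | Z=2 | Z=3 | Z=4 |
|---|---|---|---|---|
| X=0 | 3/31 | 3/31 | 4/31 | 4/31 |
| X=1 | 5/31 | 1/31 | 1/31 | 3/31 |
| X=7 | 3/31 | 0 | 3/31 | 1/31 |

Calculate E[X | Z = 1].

P(Z = 1) = 11/31.
Summing X·P(X=x,Z=y) over the conditioning event gives 26/31.
E[X | Z = 1] = (26/31) / (11/31) = 26/11.

26/11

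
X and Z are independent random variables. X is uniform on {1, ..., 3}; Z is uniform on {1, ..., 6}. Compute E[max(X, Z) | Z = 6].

6

P(Z = 6) = 1/6.
Summing max(X,Z)·P(x,y) over outcomes with Z = 6 gives 1.
E[max(X, Z) | Z = 6] = (1) / (1/6) = 6.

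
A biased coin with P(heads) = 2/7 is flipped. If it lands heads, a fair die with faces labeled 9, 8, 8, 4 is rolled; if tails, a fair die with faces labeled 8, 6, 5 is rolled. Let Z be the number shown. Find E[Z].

277/42

E[Z | heads] = (9+8+8+4)/4 = 29/4.
E[Z | tails] = (8+6+5)/3 = 19/3.
By the law of total expectation,
E[Z] = (2/7)·(29/4) + (5/7)·(19/3) = 277/42.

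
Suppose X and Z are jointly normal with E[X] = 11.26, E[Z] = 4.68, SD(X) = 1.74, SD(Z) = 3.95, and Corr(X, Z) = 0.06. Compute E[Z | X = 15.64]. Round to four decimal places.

5.2766

E[Z | X=x] = μ_Z + ρ(σ_Z/σ_X)(x − μ_X) for jointly normal variables.
E[Z | X=15.64] = 4.68 + (0.06)·(3.95/1.74)·(15.64 − (11.26)) = 4.68 + (0.13621)·(4.38) = 5.2766.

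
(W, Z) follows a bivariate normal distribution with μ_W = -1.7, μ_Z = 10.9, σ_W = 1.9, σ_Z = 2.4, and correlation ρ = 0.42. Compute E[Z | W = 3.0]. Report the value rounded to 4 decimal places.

13.3935

The regression of Z on W has slope ρ·σ_Z/σ_W and passes through (μ_W, μ_Z).
E[Z | W=3.0] = 10.9 + (0.42)·(2.4/1.9)·(3.0 − (-1.7)) = 10.9 + (0.53053)·(4.7) = 13.3935.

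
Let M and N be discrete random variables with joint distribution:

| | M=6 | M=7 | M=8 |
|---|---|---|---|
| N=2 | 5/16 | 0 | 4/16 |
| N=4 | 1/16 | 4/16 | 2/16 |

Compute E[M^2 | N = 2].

P(N = 2) = 9/16.
Σ M^2·P over the event = 36·(5/16) + 64·(4/16) = 109/4.
E[M^2 | N = 2] = (109/4) / (9/16) = 436/9.

436/9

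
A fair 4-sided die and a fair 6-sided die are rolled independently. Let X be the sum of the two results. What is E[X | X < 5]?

P(X < 5) = 1/4.
Σ over the event: 2·1/24 + 3·1/12 + 4·1/8 = 5/6.
E[X | X < 5] = (5/6) / (1/4) = 10/3.

10/3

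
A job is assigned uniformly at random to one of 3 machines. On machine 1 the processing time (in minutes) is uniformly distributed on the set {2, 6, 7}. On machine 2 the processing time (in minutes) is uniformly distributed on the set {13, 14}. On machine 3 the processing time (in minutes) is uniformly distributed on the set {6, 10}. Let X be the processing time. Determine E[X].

53/6

E[X | machine 1] = (2+6+7)/3 = 5.
E[X | machine 2] = (13+14)/2 = 27/2.
E[X | machine 3] = (6+10)/2 = 8.
E[X] = (1/3)·(5) + (1/3)·(27/2) + (1/3)·(8) = 53/6.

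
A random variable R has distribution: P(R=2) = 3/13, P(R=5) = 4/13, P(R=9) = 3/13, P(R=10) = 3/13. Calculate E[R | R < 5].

P(R < 5) = 3/13.
Σ over the event: 2·3/13 = 6/13.
E[R | R < 5] = (6/13) / (3/13) = 2.

2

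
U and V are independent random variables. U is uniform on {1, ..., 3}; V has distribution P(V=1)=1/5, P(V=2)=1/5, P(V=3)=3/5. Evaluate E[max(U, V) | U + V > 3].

P(U + V > 3) = 4/5.
Summing max(U,V)·P(x,y) over outcomes with U + V > 3 gives 7/3.
E[max(U, V) | U + V > 3] = (7/3) / (4/5) = 35/12.

35/12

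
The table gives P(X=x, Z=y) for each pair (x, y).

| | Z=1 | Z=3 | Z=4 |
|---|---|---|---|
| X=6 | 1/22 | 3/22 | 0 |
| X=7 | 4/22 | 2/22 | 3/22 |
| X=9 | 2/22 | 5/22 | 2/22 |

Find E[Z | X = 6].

P(X = 6) = 2/11.
Σ Z·P over the event = 1·(1/22) + 3·(3/22) = 5/11.
E[Z | X = 6] = (5/11) / (2/11) = 5/2.

5/2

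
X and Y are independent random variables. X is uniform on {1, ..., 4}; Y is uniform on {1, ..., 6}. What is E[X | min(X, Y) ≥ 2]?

P(min(X, Y) ≥ 2) = 5/8.
Summing X·P(x,y) over outcomes with min(X, Y) ≥ 2 gives 15/8.
E[X | min(X, Y) ≥ 2] = (15/8) / (5/8) = 3.

3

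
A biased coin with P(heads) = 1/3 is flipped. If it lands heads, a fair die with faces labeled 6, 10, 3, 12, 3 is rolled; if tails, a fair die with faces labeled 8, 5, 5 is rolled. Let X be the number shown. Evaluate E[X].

94/15

E[X | heads] = (6+10+3+12+3)/5 = 34/5.
E[X | tails] = (8+5+5)/3 = 6.
By the law of total expectation,
E[X] = (1/3)·(34/5) + (2/3)·(6) = 94/15.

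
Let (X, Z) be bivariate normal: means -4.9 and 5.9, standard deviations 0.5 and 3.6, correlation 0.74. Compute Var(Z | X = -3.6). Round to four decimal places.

Var(Z | X=x) = (1 − ρ²)·σ_Z².
Var(Z | X=-3.6) = (3.6)²·(1 − (0.74)²) = 12.96·0.4524 = 5.8631.

5.8631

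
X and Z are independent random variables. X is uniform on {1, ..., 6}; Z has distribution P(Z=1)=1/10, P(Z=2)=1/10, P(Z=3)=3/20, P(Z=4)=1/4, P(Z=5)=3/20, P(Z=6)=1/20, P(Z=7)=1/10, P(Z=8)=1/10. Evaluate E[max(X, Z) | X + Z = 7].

P(X + Z = 7) = 2/15.
Summing max(X,Z)·P(x,y) over outcomes with X + Z = 7 gives 5/8.
E[max(X, Z) | X + Z = 7] = (5/8) / (2/15) = 75/16.

75/16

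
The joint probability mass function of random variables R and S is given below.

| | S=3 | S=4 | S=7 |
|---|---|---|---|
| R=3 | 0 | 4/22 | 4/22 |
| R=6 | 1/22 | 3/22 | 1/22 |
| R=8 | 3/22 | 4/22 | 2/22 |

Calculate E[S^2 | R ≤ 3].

P(R ≤ 3) = 4/11.
Σ S^2·P over the event = 16·(4/22) + 49·(4/22) = 130/11.
E[S^2 | R ≤ 3] = (130/11) / (4/11) = 65/2.

65/2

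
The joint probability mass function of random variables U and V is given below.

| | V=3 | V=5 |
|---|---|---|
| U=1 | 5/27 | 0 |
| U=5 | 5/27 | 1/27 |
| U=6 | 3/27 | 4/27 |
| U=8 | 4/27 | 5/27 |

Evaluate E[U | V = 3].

80/17

P(V = 3) = 17/27.
Σ U·P over the event = 1·(5/27) + 5·(5/27) + 6·(3/27) + 8·(4/27) = 80/27.
E[U | V = 3] = (80/27) / (17/27) = 80/17.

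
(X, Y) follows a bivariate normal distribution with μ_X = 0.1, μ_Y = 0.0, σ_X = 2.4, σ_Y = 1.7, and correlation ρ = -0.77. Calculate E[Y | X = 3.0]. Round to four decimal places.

For a bivariate normal, E[Y | X=x] = μ_Y + ρ·(σ_Y/σ_X)·(x − μ_X).
E[Y | X=3.0] = 0.0 + (-0.77)·(1.7/2.4)·(3.0 − (0.1)) = 0.0 + (-0.54542)·(2.9) = -1.5817.

-1.5817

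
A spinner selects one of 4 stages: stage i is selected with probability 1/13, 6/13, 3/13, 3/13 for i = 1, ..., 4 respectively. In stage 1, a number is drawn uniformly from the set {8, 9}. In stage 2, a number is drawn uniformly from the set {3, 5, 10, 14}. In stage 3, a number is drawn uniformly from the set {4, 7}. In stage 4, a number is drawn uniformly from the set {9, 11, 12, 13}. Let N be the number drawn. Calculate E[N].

427/52

E[N | stage 1] = (8+9)/2 = 17/2.
E[N | stage 2] = (3+5+10+14)/4 = 8.
E[N | stage 3] = (4+7)/2 = 11/2.
E[N | stage 4] = (9+11+12+13)/4 = 45/4.
E[N] = (1/13)·(17/2) + (6/13)·(8) + (3/13)·(11/2) + (3/13)·(45/4) = 427/52.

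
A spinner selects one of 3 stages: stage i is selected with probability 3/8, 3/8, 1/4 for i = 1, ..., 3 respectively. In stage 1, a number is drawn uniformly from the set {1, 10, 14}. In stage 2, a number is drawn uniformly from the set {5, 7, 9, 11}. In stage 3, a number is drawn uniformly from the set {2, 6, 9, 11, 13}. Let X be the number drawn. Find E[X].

327/40

E[X | stage 1] = (1+10+14)/3 = 25/3.
E[X | stage 2] = (5+7+9+11)/4 = 8.
E[X | stage 3] = (2+6+9+11+13)/5 = 41/5.
E[X] = (3/8)·(25/3) + (3/8)·(8) + (1/4)·(41/5) = 327/40.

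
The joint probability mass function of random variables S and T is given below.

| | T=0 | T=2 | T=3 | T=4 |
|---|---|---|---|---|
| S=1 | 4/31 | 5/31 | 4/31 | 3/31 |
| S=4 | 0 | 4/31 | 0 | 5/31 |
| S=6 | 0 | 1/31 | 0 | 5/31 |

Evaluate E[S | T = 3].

1

P(T = 3) = 4/31.
Σ S·P over the event = 1·(4/31) = 4/31.
E[S | T = 3] = (4/31) / (4/31) = 1.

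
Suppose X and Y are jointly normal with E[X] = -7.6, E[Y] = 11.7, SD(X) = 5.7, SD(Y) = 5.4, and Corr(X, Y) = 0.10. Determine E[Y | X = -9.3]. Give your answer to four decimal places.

E[Y | X=x] = μ_Y + ρ(σ_Y/σ_X)(x − μ_X) for jointly normal variables.
E[Y | X=-9.3] = 11.7 + (0.10)·(5.4/5.7)·(-9.3 − (-7.6)) = 11.7 + (0.094737)·(-1.7) = 11.5389.

11.5389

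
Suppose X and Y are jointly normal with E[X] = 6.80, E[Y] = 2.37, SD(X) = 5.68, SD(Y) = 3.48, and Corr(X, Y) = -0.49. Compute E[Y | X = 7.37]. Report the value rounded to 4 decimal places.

The regression of Y on X has slope ρ·σ_Y/σ_X and passes through (μ_X, μ_Y).
E[Y | X=7.37] = 2.37 + (-0.49)·(3.48/5.68)·(7.37 − (6.80)) = 2.37 + (-0.30021)·(0.57) = 2.1989.

2.1989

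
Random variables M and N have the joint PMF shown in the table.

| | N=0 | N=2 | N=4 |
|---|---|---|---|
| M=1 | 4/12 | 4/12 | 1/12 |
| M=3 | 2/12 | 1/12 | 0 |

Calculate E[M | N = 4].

1

P(N = 4) = 1/12.
Σ M·P over the event = 1·(1/12) = 1/12.
E[M | N = 4] = (1/12) / (1/12) = 1.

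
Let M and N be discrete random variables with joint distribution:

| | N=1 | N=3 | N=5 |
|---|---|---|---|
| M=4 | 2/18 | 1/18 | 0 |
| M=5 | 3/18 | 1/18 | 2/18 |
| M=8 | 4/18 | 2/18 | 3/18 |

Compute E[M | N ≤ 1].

55/9

P(N ≤ 1) = 1/2.
Σ M·P over the event = 4·(2/18) + 5·(3/18) + 8·(4/18) = 55/18.
E[M | N ≤ 1] = (55/18) / (1/2) = 55/9.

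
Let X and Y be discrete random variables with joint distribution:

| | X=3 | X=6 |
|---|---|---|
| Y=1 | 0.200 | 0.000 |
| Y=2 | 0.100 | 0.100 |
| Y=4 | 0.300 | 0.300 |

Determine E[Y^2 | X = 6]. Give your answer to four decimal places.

13.0000

P(X = 6) = 0.400.
Σ Y^2·P over the event = 4·(0.100) + 16·(0.300) = 5.200.
E[Y^2 | X = 6] = (5.200) / (0.400) = 13.0000.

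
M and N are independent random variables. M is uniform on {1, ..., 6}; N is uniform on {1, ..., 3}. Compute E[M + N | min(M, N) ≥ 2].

13/2

P(min(M, N) ≥ 2) = 5/9.
Summing (M+N)·P(x,y) over outcomes with min(M, N) ≥ 2 gives 65/18.
E[M + N | min(M, N) ≥ 2] = (65/18) / (5/9) = 13/2.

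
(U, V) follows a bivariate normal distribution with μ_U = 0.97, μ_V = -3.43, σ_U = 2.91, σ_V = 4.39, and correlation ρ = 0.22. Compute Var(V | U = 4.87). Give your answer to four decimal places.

The conditional variance in a bivariate normal is σ_V²(1 − ρ²), independent of x.
Var(V | U=4.87) = (4.39)²·(1 − (0.22)²) = 19.2721·0.9516 = 18.3393.

18.3393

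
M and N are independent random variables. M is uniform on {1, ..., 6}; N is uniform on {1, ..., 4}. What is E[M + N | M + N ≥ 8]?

26/3

Outcomes with M + N ≥ 8: (4,4), (5,3), (5,4), (6,2), (6,3), (6,4), each with probability 1/24.
E[M + N | M + N ≥ 8] = (8 + 8 + 9 + 8 + 9 + 10) / 6 = 26/3.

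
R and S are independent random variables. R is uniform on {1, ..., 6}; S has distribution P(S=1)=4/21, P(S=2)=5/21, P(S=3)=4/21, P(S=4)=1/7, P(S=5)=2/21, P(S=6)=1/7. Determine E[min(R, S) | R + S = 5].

P(R + S = 5) = 8/63.
Summing min(R,S)·P(x,y) over outcomes with R + S = 5 gives 25/126.
E[min(R, S) | R + S = 5] = (25/126) / (8/63) = 25/16.

25/16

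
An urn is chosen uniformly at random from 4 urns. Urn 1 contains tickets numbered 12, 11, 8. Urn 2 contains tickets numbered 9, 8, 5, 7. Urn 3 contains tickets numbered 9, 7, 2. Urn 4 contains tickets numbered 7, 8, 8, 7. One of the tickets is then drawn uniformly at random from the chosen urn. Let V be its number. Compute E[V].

373/48

E[V | urn 1] = (12+11+8)/3 = 31/3.
E[V | urn 2] = (9+8+5+7)/4 = 29/4.
E[V | urn 3] = (9+7+2)/3 = 6.
E[V | urn 4] = (7+8+8+7)/4 = 15/2.
E[V] = (1/4)·(31/3) + (1/4)·(29/4) + (1/4)·(6) + (1/4)·(15/2) = 373/48.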